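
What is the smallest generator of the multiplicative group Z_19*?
g = 2. Powers: [2, 4, 8, 16, 13, 7, 14, ...] generates all 18 non-zero residues.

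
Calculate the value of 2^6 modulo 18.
By repeated squaring mod 18: 2^{1}≡2, 2^{2}≡4, 2^{4}≡16. Then 2^{6} = 2^{4+2} ≡ 16 × 4 ≡ 10 mod 18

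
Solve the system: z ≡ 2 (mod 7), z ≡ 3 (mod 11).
M = 7 × 11 = 77. M₁ = 11, y₁ ≡ 2 (mod 7). M₂ = 7, y₂ ≡ 8 (mod 11). z = 2×11×2 + 3×7×8 ≡ 58 (mod 77)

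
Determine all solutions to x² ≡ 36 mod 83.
The square roots of 36 mod 83 are 77 and 6. Verify: 77² = 5929 ≡ 36 mod 83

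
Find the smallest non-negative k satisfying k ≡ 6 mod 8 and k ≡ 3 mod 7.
M = 8 × 7 = 56. M₁ = 7, y₁ ≡ 7 mod 8. M₂ = 8, y₂ ≡ 1 mod 7. k = 6×7×7 + 3×8×1 ≡ 38 mod 56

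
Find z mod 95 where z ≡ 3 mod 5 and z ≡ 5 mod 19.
M = 5 × 19 = 95. M₁ = 19, y₁ ≡ 4 mod 5. M₂ = 5, y₂ ≡ 4 mod 19. z = 3×19×4 + 5×5×4 ≡ 43 mod 95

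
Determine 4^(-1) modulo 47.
Since 47 is prime, by Fermat 4^(-1) ≡ 4^{45} ≡ 12 (mod 47). Verify: 4 × 12 = 48 ≡ 1 (mod 47)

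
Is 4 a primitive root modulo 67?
4^{33} ≡ 1 mod 67 and 33 < 66, so ord_67(4) = 33 ≠ 66 and 4 is not a primitive root.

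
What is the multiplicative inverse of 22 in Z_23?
Since 23 is prime, by Fermat 22^(-1) ≡ 22^{21} ≡ 22 mod 23. Verify: 22 × 22 = 484 ≡ 1 mod 23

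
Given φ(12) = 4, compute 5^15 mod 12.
By Euler: 5^{4} ≡ 1 (mod 12) since gcd(5, 12) = 1. 15 = 3×4 + 3. So 5^{15} ≡ 5^{3} ≡ 5 (mod 12)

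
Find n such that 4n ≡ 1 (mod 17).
Since 17 is prime, by Fermat 4^(-1) ≡ 4^{15} ≡ 13 (mod 17). Verify: 4 × 13 = 52 ≡ 1 (mod 17)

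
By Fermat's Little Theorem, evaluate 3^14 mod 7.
By Fermat: 3^{6} ≡ 1 mod 7. 14 = 2×6 + 2. So 3^{14} ≡ 3^{2} ≡ 2 mod 7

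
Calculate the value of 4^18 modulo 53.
By repeated squaring mod 53: 4^{1}≡4, 4^{2}≡16, 4^{4}≡44, 4^{8}≡28, 4^{16}≡42. Then 4^{18} = 4^{16+2} ≡ 42 × 16 ≡ 36 mod 53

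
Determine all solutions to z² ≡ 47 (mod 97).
The square roots of 47 mod 97 are 85 and 12. Verify: 85² = 7225 ≡ 47 (mod 97)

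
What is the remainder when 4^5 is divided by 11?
By repeated squaring mod 11: 4^{1}≡4, 4^{2}≡5, 4^{4}≡3. Then 4^{5} = 4^{4+1} ≡ 3 × 4 ≡ 1 mod 11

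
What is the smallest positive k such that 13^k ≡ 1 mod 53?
Powers of 13 mod 53: 13^1≡13, 13^2≡10, 13^3≡24, 13^4≡47, 13^5≡28, 13^6≡46, 13^7≡15, 13^8≡36, 13^9≡44, 13^10≡42, 13^11≡16, 13^12≡49, 13^13≡1. So the order of 13 is 13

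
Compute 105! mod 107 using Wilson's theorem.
(106)! = (105)! × (106) ≡ -1 mod 107. So (105)! ≡ -1 × (106)^(-1) ≡ (-1)×(-1) = 1 mod 107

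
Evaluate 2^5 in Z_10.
By repeated squaring (mod 10): 2^{1}≡2, 2^{2}≡4, 2^{4}≡6. Then 2^{5} = 2^{4+1} ≡ 6 × 2 ≡ 2 (mod 10)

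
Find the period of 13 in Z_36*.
Powers of 13 mod 36: 13^1≡13, 13^2≡25, 13^3≡1. ord_36(13) = 3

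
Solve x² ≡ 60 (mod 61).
The square roots of 60 mod 61 are 11 and 50. Verify: 11² = 121 ≡ 60 (mod 61)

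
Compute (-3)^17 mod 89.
By repeated squaring mod 89: (-3)^{1}≡86, (-3)^{2}≡9, (-3)^{4}≡81, (-3)^{8}≡64, (-3)^{16}≡2. Then (-3)^{17} = (-3)^{16+1} ≡ 2 × 86 ≡ 83 mod 89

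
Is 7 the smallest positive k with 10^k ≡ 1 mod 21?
Powers of 10 mod 21: 10^1≡10, 10^2≡16, 10^3≡13, 10^4≡4, 10^5≡19, 10^6≡1. Already 10^6≡1, so the order is 6 < 7. No, the actual order is 6.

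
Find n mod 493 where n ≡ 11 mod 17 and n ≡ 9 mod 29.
M = 17 × 29 = 493. M₁ = 29, y₁ ≡ 10 mod 17. M₂ = 17, y₂ ≡ 12 mod 29. n = 11×29×10 + 9×17×12 ≡ 96 mod 493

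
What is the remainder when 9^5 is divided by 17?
By repeated squaring mod 17: 9^{1}≡9, 9^{2}≡13, 9^{4}≡16. Then 9^{5} = 9^{4+1} ≡ 16 × 9 ≡ 8 mod 17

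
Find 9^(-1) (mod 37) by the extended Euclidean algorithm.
Extended GCD: 9(-4) + 37(1) = 1. So 9^(-1) ≡ -4 ≡ 33 (mod 37). Verify: 9 × 33 = 297 ≡ 1 (mod 37)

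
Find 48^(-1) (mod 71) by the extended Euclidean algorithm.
Extended GCD: 48(-34) + 71(23) = 1. So 48^(-1) ≡ -34 ≡ 37 (mod 71). Verify: 48 × 37 = 1776 ≡ 1 (mod 71)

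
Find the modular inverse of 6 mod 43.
Since 43 is prime, by Fermat 6^(-1) ≡ 6^{41} ≡ 36 (mod 43). Verify: 6 × 36 = 216 ≡ 1 (mod 43)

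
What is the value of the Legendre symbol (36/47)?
(36/47) = 36^{23} mod 47 = 1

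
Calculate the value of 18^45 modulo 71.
By repeated squaring mod 71: 18^{1}≡18, 18^{2}≡40, 18^{4}≡38, 18^{8}≡24, 18^{16}≡8, 18^{32}≡64. Then 18^{45} = 18^{32+8+4+1} ≡ 64 × 24 × 38 × 18 ≡ 37 mod 71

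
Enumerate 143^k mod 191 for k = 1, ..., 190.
143^1, 143^2, ..., 143^{190} mod 191: [143, 12, 188, 144, 155, 9, 141, 108, 164, 150, 58, 81, 123, 17, 139, 13, 140, 156, 152, 153, 105, 117, 114, 67, 31, 40, 181, 98, 71, 30, 88, 169, 101, 118, 66, 79, 28, 184, 145, 107, 21, 138, 61, 128, 159, 8, 189, 96, 167, 6, 94, 72, 173, 100, 166, 54, 82, 75, 29, 136, 157, 104, 165, 102, 70, 78, 76, 172, 148, 154, 57, 129, 111, 20, 186, 49, 131, 15, 44, 180, 146, 59, 33, 135, 14, 92, 168, 149, 106, 69, 126, 64, 175, 4, 190, 48, 179, 3, 47, 36, 182, 50, 83, 27, 41, 133, 110, 68, 174, 52, 178, 51, 35, 39, 38, 86, 74, 77, 124, 160, 151, 10, 93, 120, 161, 103, 22, 90, 73, 125, 112, 163, 7, 46, 84, 170, 53, 130, 63, 32, 183, 2, 95, 24, 185, 97, 119, 18, 91, 25, 137, 109, 116, 162, 55, 34, 87, 26, 89, 121, 113, 115, 19, 43, 37, 134, 62, 80, 171, 5, 142, 60, 176, 147, 11, 45, 132, 158, 56, 177, 99, 23, 42, 85, 122, 65, 127, 16, 187, 1]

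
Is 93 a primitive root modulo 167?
93^{83} ≡ 1 mod 167 and 83 < 166, so ord_167(93) = 83 ≠ 166 and 93 is not a primitive root.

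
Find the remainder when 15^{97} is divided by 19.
By Fermat: 15^{18} ≡ 1 (mod 19). 97 = 5×18 + 7. So 15^{97} ≡ 15^{7} ≡ 13 (mod 19)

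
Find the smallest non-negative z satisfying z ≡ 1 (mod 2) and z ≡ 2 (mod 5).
M = 2 × 5 = 10. M₁ = 5, y₁ ≡ 1 (mod 2). M₂ = 2, y₂ ≡ 3 (mod 5). z = 1×5×1 + 2×2×3 ≡ 7 (mod 10)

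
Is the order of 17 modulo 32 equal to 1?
Powers of 17 mod 32: 17^1≡17, 17^2≡1. 17^1≡17≢1, so ord ≠ 1. No, the actual order is 2.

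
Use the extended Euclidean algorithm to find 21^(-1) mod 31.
Extended GCD: 21(3) + 31(-2) = 1. So 21^(-1) ≡ 3 (mod 31). Verify: 21 × 3 = 63 ≡ 1 (mod 31)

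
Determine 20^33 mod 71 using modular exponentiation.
By repeated squaring mod 71: 20^{1}≡20, 20^{2}≡45, 20^{4}≡37, 20^{8}≡20, 20^{16}≡45, 20^{32}≡37. Then 20^{33} = 20^{32+1} ≡ 37 × 20 ≡ 30 mod 71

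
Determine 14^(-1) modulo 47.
Since 47 is prime, by Fermat 14^(-1) ≡ 14^{45} ≡ 37 mod 47. Verify: 14 × 37 = 518 ≡ 1 mod 47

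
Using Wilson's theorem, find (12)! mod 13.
By Wilson's theorem, (12)! ≡ -1 ≡ 12 mod 13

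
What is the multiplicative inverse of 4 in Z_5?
Since 5 is prime, by Fermat 4^(-1) ≡ 4^{3} ≡ 4 (mod 5). Verify: 4 × 4 = 16 ≡ 1 (mod 5)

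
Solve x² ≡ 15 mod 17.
The square roots of 15 mod 17 are 7 and 10. Verify: 7² = 49 ≡ 15 mod 17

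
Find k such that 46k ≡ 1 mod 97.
Since 97 is prime, by Fermat 46^(-1) ≡ 46^{95} ≡ 19 mod 97. Verify: 46 × 19 = 874 ≡ 1 mod 97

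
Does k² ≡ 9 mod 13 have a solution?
By Euler's criterion: 9^{6} ≡ 1 mod 13. Since this equals 1, 9 is a QR.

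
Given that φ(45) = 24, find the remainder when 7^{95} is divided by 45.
By Euler: 7^{24} ≡ 1 (mod 45) since gcd(7, 45) = 1. 95 = 3×24 + 23. So 7^{95} ≡ 7^{23} ≡ 13 (mod 45)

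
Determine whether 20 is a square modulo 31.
By Euler's criterion: 20^{15} ≡ 1 (mod 31). Since this equals 1, 20 is a QR.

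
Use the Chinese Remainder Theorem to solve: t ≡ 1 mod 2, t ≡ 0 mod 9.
M = 2 × 9 = 18. M₁ = 9, y₁ ≡ 1 mod 2. M₂ = 2, y₂ ≡ 5 mod 9. t = 1×9×1 + 0×2×5 ≡ 9 mod 18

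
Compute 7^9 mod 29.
By repeated squaring (mod 29): 7^{1}≡7, 7^{2}≡20, 7^{4}≡23, 7^{8}≡7. Then 7^{9} = 7^{8+1} ≡ 7 × 7 ≡ 20 (mod 29)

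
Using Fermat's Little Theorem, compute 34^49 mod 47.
By Fermat: 34^{46} ≡ 1 mod 47. So 34^{49} = 34^{46} · 34^{3} ≡ 34^{3} ≡ 12 mod 47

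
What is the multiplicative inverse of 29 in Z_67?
Since 67 is prime, by Fermat 29^(-1) ≡ 29^{65} ≡ 37 mod 67. Verify: 29 × 37 = 1073 ≡ 1 mod 67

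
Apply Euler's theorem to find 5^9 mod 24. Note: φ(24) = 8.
By Euler: 5^{8} ≡ 1 mod 24 since gcd(5, 24) = 1. 9 = 1×8 + 1. So 5^{9} ≡ 5^{1} ≡ 5 mod 24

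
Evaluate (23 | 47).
(23/47) = 23^{23} mod 47 = -1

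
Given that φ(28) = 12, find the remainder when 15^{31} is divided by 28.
By Euler: 15^{12} ≡ 1 (mod 28) since gcd(15, 28) = 1. 31 = 2×12 + 7. So 15^{31} ≡ 15^{7} ≡ 15 (mod 28)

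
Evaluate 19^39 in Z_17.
Using Fermat: 19^{16} ≡ 1 (mod 17). 39 ≡ 7 (mod 16). So 19^{39} ≡ 19^{7} ≡ 9 (mod 17)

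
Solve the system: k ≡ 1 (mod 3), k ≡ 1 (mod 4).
M = 3 × 4 = 12. M₁ = 4, y₁ ≡ 1 (mod 3). M₂ = 3, y₂ ≡ 3 (mod 4). k = 1×4×1 + 1×3×3 ≡ 1 (mod 12)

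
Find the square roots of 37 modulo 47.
The square roots of 37 mod 47 are 32 and 15. Verify: 32² = 1024 ≡ 37 (mod 47)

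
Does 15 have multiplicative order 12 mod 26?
Powers of 15 mod 26: 15^1≡15, 15^2≡17, 15^3≡21, 15^4≡3, 15^5≡19, 15^6≡25, 15^7≡11, 15^8≡9, 15^9≡5, 15^10≡23, 15^11≡7, 15^12≡1. First k with 15^k≡1 is k=12. Yes, ord_26(15) = 12.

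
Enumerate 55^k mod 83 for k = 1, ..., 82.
55^1, 55^2, ..., 55^{82} mod 83: [55, 37, 43, 41, 14, 23, 20, 21, 76, 30, 73, 31, 45, 68, 5, 26, 19, 49, 39, 70, 32, 17, 22, 48, 67, 33, 72, 59, 8, 25, 47, 12, 79, 29, 18, 77, 2, 27, 74, 3, 82, 28, 46, 40, 42, 69, 60, 63, 62, 7, 53, 10, 52, 38, 15, 78, 57, 64, 34, 44, 13, 51, 66, 61, 35, 16, 50, 11, 24, 75, 58, 36, 71, 4, 54, 65, 6, 81, 56, 9, 80, 1]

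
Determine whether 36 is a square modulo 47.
By Euler's criterion: 36^{23} ≡ 1 mod 47. Since this equals 1, 36 is a QR.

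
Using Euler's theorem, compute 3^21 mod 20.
By Euler: 3^{8} ≡ 1 mod 20 since gcd(3, 20) = 1. 21 = 2×8 + 5. So 3^{21} ≡ 3^{5} ≡ 3 mod 20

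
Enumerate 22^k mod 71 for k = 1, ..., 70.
22^1, 22^2, ..., 22^{70} mod 71: [22, 58, 69, 27, 26, 4, 17, 19, 63, 37, 33, 16, 68, 5, 39, 6, 61, 64, 59, 20, 14, 24, 31, 43, 23, 9, 56, 25, 53, 30, 21, 36, 11, 29, 70, 49, 13, 2, 44, 45, 67, 54, 52, 8, 34, 38, 55, 3, 66, 32, 65, 10, 7, 12, 51, 57, 47, 40, 28, 48, 62, 15, 46, 18, 41, 50, 35, 60, 42, 1]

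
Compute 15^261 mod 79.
Using Fermat: 15^{78} ≡ 1 mod 79. 261 ≡ 27 mod 78. So 15^{261} ≡ 15^{27} ≡ 15 mod 79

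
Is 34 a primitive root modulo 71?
34^{14} ≡ 1 mod 71 and 14 < 70, so ord_71(34) = 14 ≠ 70 and 34 is not a primitive root.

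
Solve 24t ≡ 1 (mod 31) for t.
Since 31 is prime, by Fermat 24^(-1) ≡ 24^{29} ≡ 22 (mod 31). Verify: 24 × 22 = 528 ≡ 1 (mod 31)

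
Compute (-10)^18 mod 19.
Using Fermat: (-10)^{18} ≡ 1 (mod 19). 18 ≡ 0 (mod 18). So (-10)^{18} ≡ (-10)^{0} ≡ 1 (mod 19)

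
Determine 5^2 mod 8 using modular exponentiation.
5^{2} = 25 ≡ 1 (mod 8)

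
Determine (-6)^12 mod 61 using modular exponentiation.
By repeated squaring (mod 61): (-6)^{1}≡55, (-6)^{2}≡36, (-6)^{4}≡15, (-6)^{8}≡42. Then (-6)^{12} = (-6)^{8+4} ≡ 42 × 15 ≡ 20 (mod 61)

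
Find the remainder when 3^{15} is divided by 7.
By Fermat: 3^{6} ≡ 1 mod 7. 15 = 2×6 + 3. So 3^{15} ≡ 3^{3} ≡ 6 mod 7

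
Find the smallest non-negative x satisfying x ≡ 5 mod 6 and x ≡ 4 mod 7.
M = 6 × 7 = 42. M₁ = 7, y₁ ≡ 1 mod 6. M₂ = 6, y₂ ≡ 6 mod 7. x = 5×7×1 + 4×6×6 ≡ 11 mod 42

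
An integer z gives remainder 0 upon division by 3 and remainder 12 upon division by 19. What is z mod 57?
M = 3 × 19 = 57. M₁ = 19, y₁ ≡ 1 mod 3. M₂ = 3, y₂ ≡ 13 mod 19. z = 0×19×1 + 12×3×13 ≡ 12 mod 57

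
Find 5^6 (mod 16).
By repeated squaring (mod 16): 5^{1}≡5, 5^{2}≡9, 5^{4}≡1. Then 5^{6} = 5^{4+2} ≡ 1 × 9 ≡ 9 (mod 16)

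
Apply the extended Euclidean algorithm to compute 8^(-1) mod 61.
Extended GCD: 8(23) + 61(-3) = 1. So 8^(-1) ≡ 23 (mod 61). Verify: 8 × 23 = 184 ≡ 1 (mod 61)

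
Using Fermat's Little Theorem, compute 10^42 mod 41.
By Fermat: 10^{40} ≡ 1 (mod 41). So 10^{42} = 10^{40} · 10^{2} ≡ 10^{2} ≡ 18 (mod 41)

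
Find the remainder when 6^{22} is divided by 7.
By Fermat: 6^{6} ≡ 1 mod 7. 22 = 3×6 + 4. So 6^{22} ≡ 6^{4} ≡ 1 mod 7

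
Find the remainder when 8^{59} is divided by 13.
By Fermat: 8^{12} ≡ 1 mod 13. 59 = 4×12 + 11. So 8^{59} ≡ 8^{11} ≡ 5 mod 13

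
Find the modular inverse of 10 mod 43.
Since 43 is prime, by Fermat 10^(-1) ≡ 10^{41} ≡ 13 (mod 43). Verify: 10 × 13 = 130 ≡ 1 (mod 43)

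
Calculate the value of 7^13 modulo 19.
By repeated squaring (mod 19): 7^{1}≡7, 7^{2}≡11, 7^{4}≡7, 7^{8}≡11. Then 7^{13} = 7^{8+4+1} ≡ 11 × 7 × 7 ≡ 7 (mod 19)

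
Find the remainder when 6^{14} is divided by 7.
By Fermat: 6^{6} ≡ 1 (mod 7). 14 = 2×6 + 2. So 6^{14} ≡ 6^{2} ≡ 1 (mod 7)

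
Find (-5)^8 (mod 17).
By repeated squaring (mod 17): (-5)^{1}≡12, (-5)^{2}≡8, (-5)^{4}≡13, (-5)^{8}≡16. So (-5)^{8} ≡ 16 (mod 17)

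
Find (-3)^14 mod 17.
By repeated squaring mod 17: (-3)^{1}≡14, (-3)^{2}≡9, (-3)^{4}≡13, (-3)^{8}≡16. Then (-3)^{14} = (-3)^{8+4+2} ≡ 16 × 13 × 9 ≡ 2 mod 17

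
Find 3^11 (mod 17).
By repeated squaring (mod 17): 3^{1}≡3, 3^{2}≡9, 3^{4}≡13, 3^{8}≡16. Then 3^{11} = 3^{8+2+1} ≡ 16 × 9 × 3 ≡ 7 (mod 17)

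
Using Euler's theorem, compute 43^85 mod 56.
By Euler: 43^{24} ≡ 1 mod 56 since gcd(43, 56) = 1. 85 = 3×24 + 13. So 43^{85} ≡ 43^{13} ≡ 43 mod 56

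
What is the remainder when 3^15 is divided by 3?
By repeated squaring mod 3: 3^{1}≡0, 3^{2}≡0, 3^{4}≡0, 3^{8}≡0. Then 3^{15} = 3^{8+4+2+1} ≡ 0 × 0 × 0 × 0 ≡ 0 mod 3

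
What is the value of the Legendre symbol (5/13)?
(5/13) = 5^{6} mod 13 = -1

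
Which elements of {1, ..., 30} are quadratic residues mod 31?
Quadratic residues modulo 31: {1, 2, 4, 5, 7, 8, 9, 10, 14, 16, 18, 19, 20, 25, 28}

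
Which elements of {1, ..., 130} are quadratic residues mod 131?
Squares in Z_131*: {1, 3, 4, 5, 7, 9, 11, 12, 13, 15, 16, 20, 21, 25, 27, 28, 33, 34, 35, 36, 38, 39, 41, 43, 44, 45, 46, 48, 49, 52, 53, 55, 58, 59, 60, 61, 62, 63, 64, 65, 74, 75, 77, 80, 81, 84, 89, 91, 94, 99, 100, 101, 102, 105, 107, 108, 109, 112, 113, 114, 117, 121, 123, 125, 129}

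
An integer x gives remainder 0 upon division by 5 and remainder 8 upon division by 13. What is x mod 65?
M = 5 × 13 = 65. M₁ = 13, y₁ ≡ 2 mod 5. M₂ = 5, y₂ ≡ 8 mod 13. x = 0×13×2 + 8×5×8 ≡ 60 mod 65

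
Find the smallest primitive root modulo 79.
g = 3. Powers: [3, 9, 27, 2, 6, 18, ...] generates all 78 non-zero residues.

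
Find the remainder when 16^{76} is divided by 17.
By Fermat: 16^{16} ≡ 1 mod 17. 76 = 4×16 + 12. So 16^{76} ≡ 16^{12} ≡ 1 mod 17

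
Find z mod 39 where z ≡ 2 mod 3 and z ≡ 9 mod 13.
M = 3 × 13 = 39. M₁ = 13, y₁ ≡ 1 mod 3. M₂ = 3, y₂ ≡ 9 mod 13. z = 2×13×1 + 9×3×9 ≡ 35 mod 39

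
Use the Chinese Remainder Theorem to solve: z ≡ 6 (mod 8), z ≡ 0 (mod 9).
M = 8 × 9 = 72. M₁ = 9, y₁ ≡ 1 (mod 8). M₂ = 8, y₂ ≡ 8 (mod 9). z = 6×9×1 + 0×8×8 ≡ 54 (mod 72)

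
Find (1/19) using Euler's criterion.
(1/19) = 1^{9} mod 19 = 1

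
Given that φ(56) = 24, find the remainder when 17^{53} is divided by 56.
By Euler: 17^{24} ≡ 1 (mod 56) since gcd(17, 56) = 1. 53 = 2×24 + 5. So 17^{53} ≡ 17^{5} ≡ 33 (mod 56)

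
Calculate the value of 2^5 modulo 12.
By repeated squaring mod 12: 2^{1}≡2, 2^{2}≡4, 2^{4}≡4. Then 2^{5} = 2^{4+1} ≡ 4 × 2 ≡ 8 mod 12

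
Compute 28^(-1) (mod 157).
Since 157 is prime, by Fermat 28^(-1) ≡ 28^{155} ≡ 129 (mod 157). Verify: 28 × 129 = 3612 ≡ 1 (mod 157)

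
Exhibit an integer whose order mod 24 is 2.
7 has order 2 mod 24 since 7^{2} ≡ 1 mod 24 and no smaller power works.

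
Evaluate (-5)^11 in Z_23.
By repeated squaring (mod 23): (-5)^{1}≡18, (-5)^{2}≡2, (-5)^{4}≡4, (-5)^{8}≡16. Then (-5)^{11} = (-5)^{8+2+1} ≡ 16 × 2 × 18 ≡ 1 (mod 23)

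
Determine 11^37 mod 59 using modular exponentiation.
By repeated squaring mod 59: 11^{1}≡11, 11^{2}≡3, 11^{4}≡9, 11^{8}≡22, 11^{16}≡12, 11^{32}≡26. Then 11^{37} = 11^{32+4+1} ≡ 26 × 9 × 11 ≡ 37 mod 59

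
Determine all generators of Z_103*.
There are φ(102) = 32 primitive roots mod 103: {5, 6, 11, 12, 20, 21, 35, 40, 43, 44, 45, 48, 51, 53, 54, 62, 65, 67, 70, 71, 74, 75, 77, 78, 84, 85, 86, 87, 88, 96, 99, 101}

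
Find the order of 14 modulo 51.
Powers of 14 mod 51: 14^1≡14, 14^2≡43, 14^3≡41, 14^4≡13, 14^5≡29, 14^6≡49, 14^7≡23, 14^8≡16, 14^9≡20, 14^10≡25, 14^11≡44, 14^12≡4, 14^13≡5, 14^14≡19, 14^15≡11, 14^16≡1. So the order of 14 is 16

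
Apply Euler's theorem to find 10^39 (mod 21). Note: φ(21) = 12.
By Euler: 10^{12} ≡ 1 (mod 21) since gcd(10, 21) = 1. 39 = 3×12 + 3. So 10^{39} ≡ 10^{3} ≡ 13 (mod 21)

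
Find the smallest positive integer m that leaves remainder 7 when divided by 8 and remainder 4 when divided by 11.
M = 8 × 11 = 88. M₁ = 11, y₁ ≡ 3 mod 8. M₂ = 8, y₂ ≡ 7 mod 11. m = 7×11×3 + 4×8×7 ≡ 15 mod 88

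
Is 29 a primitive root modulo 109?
29^{54} ≡ 1 mod 109 and 54 < 108, so ord_109(29) = 54 ≠ 108 and 29 is not a primitive root.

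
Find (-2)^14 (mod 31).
By repeated squaring (mod 31): (-2)^{1}≡29, (-2)^{2}≡4, (-2)^{4}≡16, (-2)^{8}≡8. Then (-2)^{14} = (-2)^{8+4+2} ≡ 8 × 16 × 4 ≡ 16 (mod 31)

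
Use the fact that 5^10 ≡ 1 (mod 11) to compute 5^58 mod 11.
By Fermat: 5^{10} ≡ 1 (mod 11). 58 = 5×10 + 8. So 5^{58} ≡ 5^{8} ≡ 4 (mod 11)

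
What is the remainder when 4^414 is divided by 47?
Using Fermat: 4^{46} ≡ 1 mod 47. 414 ≡ 0 mod 46. So 4^{414} ≡ 4^{0} ≡ 1 mod 47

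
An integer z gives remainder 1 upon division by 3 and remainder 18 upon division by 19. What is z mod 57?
M = 3 × 19 = 57. M₁ = 19, y₁ ≡ 1 mod 3. M₂ = 3, y₂ ≡ 13 mod 19. z = 1×19×1 + 18×3×13 ≡ 37 mod 57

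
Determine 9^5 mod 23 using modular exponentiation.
By repeated squaring mod 23: 9^{1}≡9, 9^{2}≡12, 9^{4}≡6. Then 9^{5} = 9^{4+1} ≡ 6 × 9 ≡ 8 mod 23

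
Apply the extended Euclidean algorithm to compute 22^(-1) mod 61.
Extended GCD: 22(25) + 61(-9) = 1. So 22^(-1) ≡ 25 mod 61. Verify: 22 × 25 = 550 ≡ 1 mod 61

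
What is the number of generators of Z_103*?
There are φ(103-1) = φ(102) = 32 primitive roots modulo 103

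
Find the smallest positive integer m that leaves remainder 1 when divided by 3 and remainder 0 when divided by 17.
M = 3 × 17 = 51. M₁ = 17, y₁ ≡ 2 mod 3. M₂ = 3, y₂ ≡ 6 mod 17. m = 1×17×2 + 0×3×6 ≡ 34 mod 51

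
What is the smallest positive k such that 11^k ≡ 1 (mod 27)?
Powers of 11 mod 27: 11^1≡11, 11^2≡13, 11^3≡8, 11^4≡7, 11^5≡23, 11^6≡10, 11^7≡2, 11^8≡22, 11^9≡26, 11^10≡16, 11^11≡14, 11^12≡19, 11^13≡20, 11^14≡4, 11^15≡17, 11^16≡25, 11^17≡5, 11^18≡1. Order = 18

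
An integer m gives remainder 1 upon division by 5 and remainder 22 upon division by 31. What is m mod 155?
M = 5 × 31 = 155. M₁ = 31, y₁ ≡ 1 mod 5. M₂ = 5, y₂ ≡ 25 mod 31. m = 1×31×1 + 22×5×25 ≡ 146 mod 155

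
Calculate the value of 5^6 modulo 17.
By repeated squaring (mod 17): 5^{1}≡5, 5^{2}≡8, 5^{4}≡13. Then 5^{6} = 5^{4+2} ≡ 13 × 8 ≡ 2 (mod 17)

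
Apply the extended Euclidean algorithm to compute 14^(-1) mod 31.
Extended GCD: 14(-11) + 31(5) = 1. So 14^(-1) ≡ -11 ≡ 20 (mod 31). Verify: 14 × 20 = 280 ≡ 1 (mod 31)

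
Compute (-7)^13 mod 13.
Using Fermat: (-7)^{12} ≡ 1 (mod 13). 13 ≡ 1 (mod 12). So (-7)^{13} ≡ (-7)^{1} ≡ 6 (mod 13)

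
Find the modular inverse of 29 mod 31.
Since 31 is prime, by Fermat 29^(-1) ≡ 29^{29} ≡ 15 (mod 31). Verify: 29 × 15 = 435 ≡ 1 (mod 31)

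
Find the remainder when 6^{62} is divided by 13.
By Fermat: 6^{12} ≡ 1 (mod 13). 62 = 5×12 + 2. So 6^{62} ≡ 6^{2} ≡ 10 (mod 13)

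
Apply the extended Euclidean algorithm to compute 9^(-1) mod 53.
Extended GCD: 9(6) + 53(-1) = 1. So 9^(-1) ≡ 6 mod 53. Verify: 9 × 6 = 54 ≡ 1 mod 53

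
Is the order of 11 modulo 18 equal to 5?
Powers of 11 mod 18: 11^1≡11, 11^2≡13, 11^3≡17, 11^4≡7, 11^5≡5, 11^6≡1. 11^5≡5≢1, so ord ≠ 5. No, the actual order is 6.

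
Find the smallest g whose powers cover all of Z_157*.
g = 5. Powers: [5, 25, 125, 154, 142, 82, 96, ...] generates all 156 non-zero residues.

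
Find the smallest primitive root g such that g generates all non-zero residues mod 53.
g = 2. Powers: [2, 4, 8, 16, 32, 11, 22, 44, 35, 17, ...] generates all 52 non-zero residues.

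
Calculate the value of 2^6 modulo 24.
By repeated squaring (mod 24): 2^{1}≡2, 2^{2}≡4, 2^{4}≡16. Then 2^{6} = 2^{4+2} ≡ 16 × 4 ≡ 16 (mod 24)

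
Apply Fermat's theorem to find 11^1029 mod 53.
By Fermat: 11^{52} ≡ 1 mod 53. 1029 ≡ 41 mod 52. So 11^{1029} ≡ 11^{41} ≡ 38 mod 53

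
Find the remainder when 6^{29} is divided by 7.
By Fermat: 6^{6} ≡ 1 (mod 7). 29 = 4×6 + 5. So 6^{29} ≡ 6^{5} ≡ 6 (mod 7)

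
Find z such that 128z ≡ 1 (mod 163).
Since 163 is prime, by Fermat 128^(-1) ≡ 128^{161} ≡ 149 (mod 163). Verify: 128 × 149 = 19072 ≡ 1 (mod 163)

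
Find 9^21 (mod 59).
By repeated squaring (mod 59): 9^{1}≡9, 9^{2}≡22, 9^{4}≡12, 9^{8}≡26, 9^{16}≡27. Then 9^{21} = 9^{16+4+1} ≡ 27 × 12 × 9 ≡ 25 (mod 59)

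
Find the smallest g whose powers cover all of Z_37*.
g = 2. For each prime q|36: 2^{18}≡36, 2^{12}≡26, none ≡ 1, so ord_37(2) = 36 and 2 is a primitive root.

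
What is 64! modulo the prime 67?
(66)! = (64)! × (65) × (66) ≡ -1 mod 67. So (64)! ≡ -1 × [(66)(65)]^(-1) ≡ 33 mod 67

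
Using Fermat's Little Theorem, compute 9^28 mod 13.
By Fermat: 9^{12} ≡ 1 (mod 13). 28 = 2×12 + 4. So 9^{28} ≡ 9^{4} ≡ 9 (mod 13)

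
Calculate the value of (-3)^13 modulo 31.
By repeated squaring (mod 31): (-3)^{1}≡28, (-3)^{2}≡9, (-3)^{4}≡19, (-3)^{8}≡20. Then (-3)^{13} = (-3)^{8+4+1} ≡ 20 × 19 × 28 ≡ 7 (mod 31)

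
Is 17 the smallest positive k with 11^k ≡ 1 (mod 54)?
Powers of 11 mod 54: 11^1≡11, 11^2≡13, 11^3≡35, 11^4≡7, 11^5≡23, 11^6≡37, 11^7≡29, 11^8≡49, 11^9≡53, 11^10≡43, 11^11≡41, 11^12≡19, 11^13≡47, 11^14≡31, 11^15≡17, 11^16≡25, 11^17≡5, 11^18≡1. 11^17≡5≢1, so ord ≠ 17. No, the actual order is 18.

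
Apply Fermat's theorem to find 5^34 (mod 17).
By Fermat: 5^{16} ≡ 1 (mod 17). 34 = 2×16 + 2. So 5^{34} ≡ 5^{2} ≡ 8 (mod 17)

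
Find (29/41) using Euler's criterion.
(29/41) = 29^{20} mod 41 = -1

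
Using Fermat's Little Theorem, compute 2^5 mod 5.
By Fermat: 2^{4} ≡ 1 (mod 5). So 2^{5} = 2^{4} · 2^{1} ≡ 2^{1} ≡ 2 (mod 5)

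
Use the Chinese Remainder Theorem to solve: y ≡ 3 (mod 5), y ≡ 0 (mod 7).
M = 5 × 7 = 35. M₁ = 7, y₁ ≡ 3 (mod 5). M₂ = 5, y₂ ≡ 3 (mod 7). y = 3×7×3 + 0×5×3 ≡ 28 (mod 35)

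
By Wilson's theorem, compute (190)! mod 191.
By Wilson's theorem, (190)! ≡ -1 ≡ 190 mod 191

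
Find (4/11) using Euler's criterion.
(4/11) = 4^{5} mod 11 = 1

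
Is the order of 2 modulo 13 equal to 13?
Powers of 2 mod 13: 2^1≡2, 2^2≡4, 2^3≡8, 2^4≡3, 2^5≡6, 2^6≡12, 2^7≡11, 2^8≡9, 2^9≡5, 2^10≡10, 2^11≡7, 2^12≡1. Already 2^12≡1, so the order is 12 < 13. No, the actual order is 12.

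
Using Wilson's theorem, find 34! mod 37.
(36)! = (34)! × (35) × (36) ≡ -1 mod 37. So (34)! ≡ -1 × [(36)(35)]^(-1) ≡ 18 mod 37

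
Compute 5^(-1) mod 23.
Since 23 is prime, by Fermat 5^(-1) ≡ 5^{21} ≡ 14 mod 23. Verify: 5 × 14 = 70 ≡ 1 mod 23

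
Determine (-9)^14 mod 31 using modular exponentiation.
By repeated squaring mod 31: (-9)^{1}≡22, (-9)^{2}≡19, (-9)^{4}≡20, (-9)^{8}≡28. Then (-9)^{14} = (-9)^{8+4+2} ≡ 28 × 20 × 19 ≡ 7 mod 31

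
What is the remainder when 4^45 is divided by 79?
By repeated squaring (mod 79): 4^{1}≡4, 4^{2}≡16, 4^{4}≡19, 4^{8}≡45, 4^{16}≡50, 4^{32}≡51. Then 4^{45} = 4^{32+8+4+1} ≡ 51 × 45 × 19 × 4 ≡ 67 (mod 79)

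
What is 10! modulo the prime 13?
(12)! = (10)! × (11) × (12) ≡ -1 (mod 13). So (10)! ≡ -1 × [(12)(11)]^(-1) ≡ 6 (mod 13)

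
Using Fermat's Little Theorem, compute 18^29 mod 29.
By Fermat: 18^{28} ≡ 1 mod 29. So 18^{29} = 18^{28} · 18^{1} ≡ 18^{1} ≡ 18 mod 29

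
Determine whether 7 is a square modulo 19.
By Euler's criterion: 7^{9} ≡ 1 mod 19. Since this equals 1, 7 is a QR.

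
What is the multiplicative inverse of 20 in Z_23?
Since 23 is prime, by Fermat 20^(-1) ≡ 20^{21} ≡ 15 (mod 23). Verify: 20 × 15 = 300 ≡ 1 (mod 23)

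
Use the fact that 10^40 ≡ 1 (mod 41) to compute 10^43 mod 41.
By Fermat: 10^{40} ≡ 1 (mod 41). So 10^{43} = 10^{40} · 10^{3} ≡ 10^{3} ≡ 16 (mod 41)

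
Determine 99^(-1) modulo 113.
Since 113 is prime, by Fermat 99^(-1) ≡ 99^{111} ≡ 8 mod 113. Verify: 99 × 8 = 792 ≡ 1 mod 113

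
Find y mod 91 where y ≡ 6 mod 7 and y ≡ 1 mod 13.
M = 7 × 13 = 91. M₁ = 13, y₁ ≡ 6 mod 7. M₂ = 7, y₂ ≡ 2 mod 13. y = 6×13×6 + 1×7×2 ≡ 27 mod 91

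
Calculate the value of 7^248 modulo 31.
Using Fermat: 7^{30} ≡ 1 (mod 31). 248 ≡ 8 (mod 30). So 7^{248} ≡ 7^{8} ≡ 10 (mod 31)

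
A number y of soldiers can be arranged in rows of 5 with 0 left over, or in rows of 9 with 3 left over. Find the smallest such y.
M = 5 × 9 = 45. M₁ = 9, y₁ ≡ 4 mod 5. M₂ = 5, y₂ ≡ 2 mod 9. y = 0×9×4 + 3×5×2 ≡ 30 mod 45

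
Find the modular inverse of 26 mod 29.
Since 29 is prime, by Fermat 26^(-1) ≡ 26^{27} ≡ 19 (mod 29). Verify: 26 × 19 = 494 ≡ 1 (mod 29)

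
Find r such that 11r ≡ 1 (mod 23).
Since 23 is prime, by Fermat 11^(-1) ≡ 11^{21} ≡ 21 (mod 23). Verify: 11 × 21 = 231 ≡ 1 (mod 23)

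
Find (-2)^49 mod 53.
By repeated squaring mod 53: (-2)^{1}≡51, (-2)^{2}≡4, (-2)^{4}≡16, (-2)^{8}≡44, (-2)^{16}≡28, (-2)^{32}≡42. Then (-2)^{49} = (-2)^{32+16+1} ≡ 42 × 28 × 51 ≡ 33 mod 53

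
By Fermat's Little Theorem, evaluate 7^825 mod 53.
By Fermat: 7^{52} ≡ 1 (mod 53). 825 ≡ 45 (mod 52). So 7^{825} ≡ 7^{45} ≡ 11 (mod 53)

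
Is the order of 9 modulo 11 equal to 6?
Powers of 9 mod 11: 9^1≡9, 9^2≡4, 9^3≡3, 9^4≡5, 9^5≡1. Already 9^5≡1, so the order is 5 < 6. No, the actual order is 5.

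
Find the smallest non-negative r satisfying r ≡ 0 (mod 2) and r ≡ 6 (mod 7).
M = 2 × 7 = 14. M₁ = 7, y₁ ≡ 1 (mod 2). M₂ = 2, y₂ ≡ 4 (mod 7). r = 0×7×1 + 6×2×4 ≡ 6 (mod 14)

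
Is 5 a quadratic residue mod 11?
By Euler's criterion: 5^{5} ≡ 1 (mod 11). Since this equals 1, 5 is a QR.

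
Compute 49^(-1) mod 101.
Since 101 is prime, by Fermat 49^(-1) ≡ 49^{99} ≡ 33 mod 101. Verify: 49 × 33 = 1617 ≡ 1 mod 101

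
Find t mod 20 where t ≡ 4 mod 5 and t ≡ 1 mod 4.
M = 5 × 4 = 20. M₁ = 4, y₁ ≡ 4 mod 5. M₂ = 5, y₂ ≡ 1 mod 4. t = 4×4×4 + 1×5×1 ≡ 9 mod 20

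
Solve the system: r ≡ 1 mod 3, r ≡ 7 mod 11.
M = 3 × 11 = 33. M₁ = 11, y₁ ≡ 2 mod 3. M₂ = 3, y₂ ≡ 4 mod 11. r = 1×11×2 + 7×3×4 ≡ 7 mod 33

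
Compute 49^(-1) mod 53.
Since 53 is prime, by Fermat 49^(-1) ≡ 49^{51} ≡ 13 mod 53. Verify: 49 × 13 = 637 ≡ 1 mod 53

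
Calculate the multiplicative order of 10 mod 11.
Powers of 10 mod 11: 10^1≡10, 10^2≡1. Order = 2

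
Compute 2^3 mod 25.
2^{3} = 8 ≡ 8 mod 25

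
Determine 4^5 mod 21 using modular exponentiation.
By repeated squaring mod 21: 4^{1}≡4, 4^{2}≡16, 4^{4}≡4. Then 4^{5} = 4^{4+1} ≡ 4 × 4 ≡ 16 mod 21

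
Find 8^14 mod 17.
By repeated squaring mod 17: 8^{1}≡8, 8^{2}≡13, 8^{4}≡16, 8^{8}≡1. Then 8^{14} = 8^{8+4+2} ≡ 1 × 16 × 13 ≡ 4 mod 17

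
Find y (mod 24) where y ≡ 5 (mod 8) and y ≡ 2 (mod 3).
M = 8 × 3 = 24. M₁ = 3, y₁ ≡ 3 (mod 8). M₂ = 8, y₂ ≡ 2 (mod 3). y = 5×3×3 + 2×8×2 ≡ 5 (mod 24)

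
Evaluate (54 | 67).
(54/67) = 54^{33} mod 67 = 1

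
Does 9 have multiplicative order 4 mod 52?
Powers of 9 mod 52: 9^1≡9, 9^2≡29, 9^3≡1. Already 9^3≡1, so the order is 3 < 4. No, the actual order is 3.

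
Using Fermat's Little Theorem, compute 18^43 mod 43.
By Fermat: 18^{42} ≡ 1 mod 43. So 18^{43} = 18^{42} · 18^{1} ≡ 18^{1} ≡ 18 mod 43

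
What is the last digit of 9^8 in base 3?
By repeated squaring (mod 3): 9^{1}≡0, 9^{2}≡0, 9^{4}≡0, 9^{8}≡0. So 9^{8} ≡ 0 (mod 3)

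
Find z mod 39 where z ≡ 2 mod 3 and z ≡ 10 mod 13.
M = 3 × 13 = 39. M₁ = 13, y₁ ≡ 1 mod 3. M₂ = 3, y₂ ≡ 9 mod 13. z = 2×13×1 + 10×3×9 ≡ 23 mod 39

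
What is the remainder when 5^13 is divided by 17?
By repeated squaring mod 17: 5^{1}≡5, 5^{2}≡8, 5^{4}≡13, 5^{8}≡16. Then 5^{13} = 5^{8+4+1} ≡ 16 × 13 × 5 ≡ 3 mod 17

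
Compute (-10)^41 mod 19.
Using Fermat: (-10)^{18} ≡ 1 mod 19. 41 ≡ 5 mod 18. So (-10)^{41} ≡ (-10)^{5} ≡ 16 mod 19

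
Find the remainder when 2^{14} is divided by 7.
By Fermat: 2^{6} ≡ 1 mod 7. 14 = 2×6 + 2. So 2^{14} ≡ 2^{2} ≡ 4 mod 7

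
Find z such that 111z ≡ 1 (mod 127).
Since 127 is prime, by Fermat 111^(-1) ≡ 111^{125} ≡ 119 (mod 127). Verify: 111 × 119 = 13209 ≡ 1 (mod 127)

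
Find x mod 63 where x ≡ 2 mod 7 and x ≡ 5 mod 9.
M = 7 × 9 = 63. M₁ = 9, y₁ ≡ 4 mod 7. M₂ = 7, y₂ ≡ 4 mod 9. x = 2×9×4 + 5×7×4 ≡ 23 mod 63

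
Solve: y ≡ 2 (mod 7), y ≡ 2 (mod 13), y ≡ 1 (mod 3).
M = 7 × 13 × 3 = 273. M₁ = 39, y₁ ≡ 2 (mod 7). M₂ = 21, y₂ ≡ 5 (mod 13). M₃ = 91, y₃ ≡ 1 (mod 3). y = 2×39×2 + 2×21×5 + 1×91×1 ≡ 184 (mod 273)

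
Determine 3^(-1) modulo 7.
Since 7 is prime, by Fermat 3^(-1) ≡ 3^{5} ≡ 5 (mod 7). Verify: 3 × 5 = 15 ≡ 1 (mod 7)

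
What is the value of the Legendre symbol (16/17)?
(16/17) = 16^{8} mod 17 = 1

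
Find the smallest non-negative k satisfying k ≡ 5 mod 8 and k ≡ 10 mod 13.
M = 8 × 13 = 104. M₁ = 13, y₁ ≡ 5 mod 8. M₂ = 8, y₂ ≡ 5 mod 13. k = 5×13×5 + 10×8×5 ≡ 101 mod 104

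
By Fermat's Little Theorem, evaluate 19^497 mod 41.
By Fermat: 19^{40} ≡ 1 (mod 41). 497 ≡ 17 (mod 40). So 19^{497} ≡ 19^{17} ≡ 17 (mod 41)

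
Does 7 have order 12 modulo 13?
ord_13(7) divides 12. For each prime q|12: 7^{6}≡12, 7^{4}≡9, none ≡ 1. So 7 has order 12 and is a primitive root mod 13.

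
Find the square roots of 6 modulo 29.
The square roots of 6 mod 29 are 8 and 21. Verify: 8² = 64 ≡ 6 mod 29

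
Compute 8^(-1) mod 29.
Since 29 is prime, by Fermat 8^(-1) ≡ 8^{27} ≡ 11 mod 29. Verify: 8 × 11 = 88 ≡ 1 mod 29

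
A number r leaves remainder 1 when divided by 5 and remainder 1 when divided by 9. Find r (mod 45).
M = 5 × 9 = 45. M₁ = 9, y₁ ≡ 4 (mod 5). M₂ = 5, y₂ ≡ 2 (mod 9). r = 1×9×4 + 1×5×2 ≡ 1 (mod 45)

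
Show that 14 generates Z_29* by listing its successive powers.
14^1, 14^2, ..., 14^{28} mod 29: [14, 22, 18, 20, 19, 5, 12, 23, 3, 13, 8, 25, 2, 28, 15, 7, 11, 9, 10, 24, 17, 6, 26, 16, 21, 4, 27, 1]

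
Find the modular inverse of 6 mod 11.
Since 11 is prime, by Fermat 6^(-1) ≡ 6^{9} ≡ 2 mod 11. Verify: 6 × 2 = 12 ≡ 1 mod 11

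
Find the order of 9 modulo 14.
Powers of 9 mod 14: 9^1≡9, 9^2≡11, 9^3≡1. ord_14(9) = 3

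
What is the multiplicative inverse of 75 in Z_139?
Since 139 is prime, by Fermat 75^(-1) ≡ 75^{137} ≡ 76 mod 139. Verify: 75 × 76 = 5700 ≡ 1 mod 139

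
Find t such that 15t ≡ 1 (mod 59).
Since 59 is prime, by Fermat 15^(-1) ≡ 15^{57} ≡ 4 (mod 59). Verify: 15 × 4 = 60 ≡ 1 (mod 59)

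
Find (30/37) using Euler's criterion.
(30/37) = 30^{18} mod 37 = 1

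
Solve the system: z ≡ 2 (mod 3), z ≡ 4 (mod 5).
M = 3 × 5 = 15. M₁ = 5, y₁ ≡ 2 (mod 3). M₂ = 3, y₂ ≡ 2 (mod 5). z = 2×5×2 + 4×3×2 ≡ 14 (mod 15)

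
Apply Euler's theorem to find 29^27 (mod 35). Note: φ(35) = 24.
By Euler: 29^{24} ≡ 1 (mod 35) since gcd(29, 35) = 1. 27 = 1×24 + 3. So 29^{27} ≡ 29^{3} ≡ 29 (mod 35)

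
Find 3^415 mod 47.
Using Fermat: 3^{46} ≡ 1 mod 47. 415 ≡ 1 mod 46. So 3^{415} ≡ 3^{1} ≡ 3 mod 47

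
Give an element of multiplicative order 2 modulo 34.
33 has order 2 mod 34 since 33^{2} ≡ 1 mod 34 and no smaller power works.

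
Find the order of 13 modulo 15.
Powers of 13 mod 15: 13^1≡13, 13^2≡4, 13^3≡7, 13^4≡1. So the order of 13 is 4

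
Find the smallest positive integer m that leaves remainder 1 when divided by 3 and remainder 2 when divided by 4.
M = 3 × 4 = 12. M₁ = 4, y₁ ≡ 1 (mod 3). M₂ = 3, y₂ ≡ 3 (mod 4). m = 1×4×1 + 2×3×3 ≡ 10 (mod 12)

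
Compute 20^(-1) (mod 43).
Since 43 is prime, by Fermat 20^(-1) ≡ 20^{41} ≡ 28 (mod 43). Verify: 20 × 28 = 560 ≡ 1 (mod 43)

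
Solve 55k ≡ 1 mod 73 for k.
Since 73 is prime, by Fermat 55^(-1) ≡ 55^{71} ≡ 4 mod 73. Verify: 55 × 4 = 220 ≡ 1 mod 73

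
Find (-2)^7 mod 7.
Using Fermat: (-2)^{6} ≡ 1 mod 7. 7 ≡ 1 mod 6. So (-2)^{7} ≡ (-2)^{1} ≡ 5 mod 7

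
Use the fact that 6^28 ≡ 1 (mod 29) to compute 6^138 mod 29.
By Fermat: 6^{28} ≡ 1 (mod 29). 138 = 4×28 + 26. So 6^{138} ≡ 6^{26} ≡ 25 (mod 29)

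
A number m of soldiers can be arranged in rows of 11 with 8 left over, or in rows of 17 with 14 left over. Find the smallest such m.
M = 11 × 17 = 187. M₁ = 17, y₁ ≡ 2 (mod 11). M₂ = 11, y₂ ≡ 14 (mod 17). m = 8×17×2 + 14×11×14 ≡ 184 (mod 187)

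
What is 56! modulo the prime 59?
(58)! = (56)! × (57) × (58) ≡ -1 (mod 59). So (56)! ≡ -1 × [(58)(57)]^(-1) ≡ 29 (mod 59)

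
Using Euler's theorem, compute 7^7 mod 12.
By Euler: 7^{4} ≡ 1 mod 12 since gcd(7, 12) = 1. 7 = 1×4 + 3. So 7^{7} ≡ 7^{3} ≡ 7 mod 12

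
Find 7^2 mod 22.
7^{2} = 49 ≡ 5 mod 22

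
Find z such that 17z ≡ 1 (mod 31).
Since 31 is prime, by Fermat 17^(-1) ≡ 17^{29} ≡ 11 (mod 31). Verify: 17 × 11 = 187 ≡ 1 (mod 31)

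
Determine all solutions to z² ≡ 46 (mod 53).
The square roots of 46 mod 53 are 24 and 29. Verify: 24² = 576 ≡ 46 (mod 53)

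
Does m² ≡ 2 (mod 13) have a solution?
By Euler's criterion: 2^{6} ≡ 12 (mod 13). Since this equals -1 (≡ 12), 2 is not a QR.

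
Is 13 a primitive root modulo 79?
13^{39} ≡ 1 (mod 79) and 39 < 78, so ord_79(13) = 39 ≠ 78 and 13 is not a primitive root.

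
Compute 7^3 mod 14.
7^{3} = 343 ≡ 7 mod 14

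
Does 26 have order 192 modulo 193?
ord_193(26) divides 192. For each prime q|192: 26^{96}≡192, 26^{64}≡84, none ≡ 1. So 26 has order 192 and is a primitive root mod 193.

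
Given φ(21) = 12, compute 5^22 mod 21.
By Euler: 5^{12} ≡ 1 (mod 21) since gcd(5, 21) = 1. 22 = 1×12 + 10. So 5^{22} ≡ 5^{10} ≡ 16 (mod 21)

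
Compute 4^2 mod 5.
4^{2} = 16 ≡ 1 (mod 5)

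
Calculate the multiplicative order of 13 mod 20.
Powers of 13 mod 20: 13^1≡13, 13^2≡9, 13^3≡17, 13^4≡1. So the order of 13 is 4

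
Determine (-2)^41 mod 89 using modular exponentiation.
By repeated squaring mod 89: (-2)^{1}≡87, (-2)^{2}≡4, (-2)^{4}≡16, (-2)^{8}≡78, (-2)^{16}≡32, (-2)^{32}≡45. Then (-2)^{41} = (-2)^{32+8+1} ≡ 45 × 78 × 87 ≡ 11 mod 89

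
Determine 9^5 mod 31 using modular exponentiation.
By repeated squaring (mod 31): 9^{1}≡9, 9^{2}≡19, 9^{4}≡20. Then 9^{5} = 9^{4+1} ≡ 20 × 9 ≡ 25 (mod 31)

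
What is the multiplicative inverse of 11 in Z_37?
Since 37 is prime, by Fermat 11^(-1) ≡ 11^{35} ≡ 27 mod 37. Verify: 11 × 27 = 297 ≡ 1 mod 37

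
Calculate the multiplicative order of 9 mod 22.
Powers of 9 mod 22: 9^1≡9, 9^2≡15, 9^3≡3, 9^4≡5, 9^5≡1. So the order of 9 is 5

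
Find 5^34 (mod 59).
By repeated squaring (mod 59): 5^{1}≡5, 5^{2}≡25, 5^{4}≡35, 5^{8}≡45, 5^{16}≡19, 5^{32}≡7. Then 5^{34} = 5^{32+2} ≡ 7 × 25 ≡ 57 (mod 59)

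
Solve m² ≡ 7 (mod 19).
The square roots of 7 mod 19 are 11 and 8. Verify: 11² = 121 ≡ 7 (mod 19)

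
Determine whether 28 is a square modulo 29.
By Euler's criterion: 28^{14} ≡ 1 (mod 29). Since this equals 1, 28 is a QR.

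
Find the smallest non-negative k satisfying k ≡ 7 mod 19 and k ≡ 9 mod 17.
M = 19 × 17 = 323. M₁ = 17, y₁ ≡ 9 mod 19. M₂ = 19, y₂ ≡ 9 mod 17. k = 7×17×9 + 9×19×9 ≡ 26 mod 323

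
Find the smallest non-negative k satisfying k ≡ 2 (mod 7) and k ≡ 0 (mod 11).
M = 7 × 11 = 77. M₁ = 11, y₁ ≡ 2 (mod 7). M₂ = 7, y₂ ≡ 8 (mod 11). k = 2×11×2 + 0×7×8 ≡ 44 (mod 77)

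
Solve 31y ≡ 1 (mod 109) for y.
Since 109 is prime, by Fermat 31^(-1) ≡ 31^{107} ≡ 102 (mod 109). Verify: 31 × 102 = 3162 ≡ 1 (mod 109)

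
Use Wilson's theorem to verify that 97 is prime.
(96)! mod 97 = 96. Since this equals -1 mod 97, Wilson confirms 97 is prime.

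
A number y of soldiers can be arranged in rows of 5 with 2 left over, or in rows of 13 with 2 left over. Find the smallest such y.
M = 5 × 13 = 65. M₁ = 13, y₁ ≡ 2 (mod 5). M₂ = 5, y₂ ≡ 8 (mod 13). y = 2×13×2 + 2×5×8 ≡ 2 (mod 65)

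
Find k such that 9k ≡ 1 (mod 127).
Since 127 is prime, by Fermat 9^(-1) ≡ 9^{125} ≡ 113 (mod 127). Verify: 9 × 113 = 1017 ≡ 1 (mod 127)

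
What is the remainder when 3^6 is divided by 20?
By repeated squaring (mod 20): 3^{1}≡3, 3^{2}≡9, 3^{4}≡1. Then 3^{6} = 3^{4+2} ≡ 1 × 9 ≡ 9 (mod 20)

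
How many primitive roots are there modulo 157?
A prime p has φ(p-1) primitive roots; here φ(156) = 48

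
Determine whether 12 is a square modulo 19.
By Euler's criterion: 12^{9} ≡ 18 (mod 19). Since this equals -1 (≡ 18), 12 is not a QR.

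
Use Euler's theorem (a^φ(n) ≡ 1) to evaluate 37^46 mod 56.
By Euler: 37^{24} ≡ 1 (mod 56) since gcd(37, 56) = 1. 46 = 1×24 + 22. So 37^{46} ≡ 37^{22} ≡ 9 (mod 56)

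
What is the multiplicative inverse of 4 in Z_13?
Since 13 is prime, by Fermat 4^(-1) ≡ 4^{11} ≡ 10 (mod 13). Verify: 4 × 10 = 40 ≡ 1 (mod 13)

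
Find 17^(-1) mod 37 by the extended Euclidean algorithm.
Extended GCD: 17(-13) + 37(6) = 1. So 17^(-1) ≡ -13 ≡ 24 mod 37. Verify: 17 × 24 = 408 ≡ 1 mod 37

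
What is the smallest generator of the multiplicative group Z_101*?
g = 2. For each prime q|100: 2^{50}≡100, 2^{20}≡95, none ≡ 1, so ord_101(2) = 100 and 2 is a primitive root.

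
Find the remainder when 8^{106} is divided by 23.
By Fermat: 8^{22} ≡ 1 (mod 23). 106 = 4×22 + 18. So 8^{106} ≡ 8^{18} ≡ 12 (mod 23)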